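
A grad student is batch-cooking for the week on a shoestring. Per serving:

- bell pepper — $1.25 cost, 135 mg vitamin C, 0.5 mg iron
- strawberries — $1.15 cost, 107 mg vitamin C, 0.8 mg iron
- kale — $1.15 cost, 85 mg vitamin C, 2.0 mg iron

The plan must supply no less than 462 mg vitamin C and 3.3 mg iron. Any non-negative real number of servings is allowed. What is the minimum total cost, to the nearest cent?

$4.62

With two linear requirements the optimum uses one or two foods; enumerate the corners.
bell pepper only: max(462/135, 3.3/0.5) = 6.6 servings → $8.25.
strawberries only: max(462/107, 3.3/0.8) = 4.318 servings → $4.97.
kale only: max(462/85, 3.3/2.0) = 5.435 servings → $6.25.
bell pepper + strawberries with both tight: 0.3028 servings and 3.936 servings → $4.90.
bell pepper + kale with both tight: 2.829 servings and 0.9429 servings → $4.62.
strawberries + kale with both targets exact would need a negative amount; discard.
Cheapest feasible corner: $4.62.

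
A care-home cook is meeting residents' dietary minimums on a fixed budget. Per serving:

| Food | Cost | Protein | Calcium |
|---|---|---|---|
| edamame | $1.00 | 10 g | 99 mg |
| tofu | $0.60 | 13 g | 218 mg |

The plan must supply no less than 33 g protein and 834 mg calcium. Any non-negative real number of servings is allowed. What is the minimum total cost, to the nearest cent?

An LP optimum is at a vertex; with two nutrient constraints at most two foods are used. Check each candidate.
edamame only: max(33/10, 834/99) = 8.424 servings → $8.42.
tofu only: max(33/13, 834/218) = 3.826 servings → $2.30.
edamame + tofu with both targets exact would need a negative amount; discard.
So the least-cost plan costs $2.30.

$2.30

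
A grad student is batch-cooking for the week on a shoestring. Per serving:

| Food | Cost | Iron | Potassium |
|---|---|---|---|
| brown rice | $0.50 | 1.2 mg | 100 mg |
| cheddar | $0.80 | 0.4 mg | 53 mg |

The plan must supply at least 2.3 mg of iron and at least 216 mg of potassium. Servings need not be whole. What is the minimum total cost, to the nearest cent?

$1.08

Two binding constraints pin down two serving amounts, so the optimal mix uses at most two foods. The candidates are each food alone (scaled to the tighter of iron/potassium) and each pair with both constraints tight.
brown rice only: max(2.3/1.2, 216/100) = 2.16 servings → $1.08.
cheddar only: max(2.3/0.4, 216/53) = 5.75 servings → $4.60.
brown rice + cheddar with both tight: 1.504 servings and 1.237 servings → $1.74.
So the least-cost plan costs $1.08.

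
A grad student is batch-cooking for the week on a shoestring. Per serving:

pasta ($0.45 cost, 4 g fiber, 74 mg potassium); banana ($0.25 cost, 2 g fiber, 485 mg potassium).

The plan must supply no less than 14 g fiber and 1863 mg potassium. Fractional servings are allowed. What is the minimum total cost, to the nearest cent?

$1.66

An LP optimum is at a vertex; with two nutrient constraints at most two foods are used. Check each candidate.
pasta only: max(14/4, 1863/74) = 25.18 servings → $11.33.
banana only: max(14/2, 1863/485) = 7 servings → $1.75.
pasta + banana with both tight: 1.71 servings and 3.58 servings → $1.66.
The minimum over all feasible corners is $1.66.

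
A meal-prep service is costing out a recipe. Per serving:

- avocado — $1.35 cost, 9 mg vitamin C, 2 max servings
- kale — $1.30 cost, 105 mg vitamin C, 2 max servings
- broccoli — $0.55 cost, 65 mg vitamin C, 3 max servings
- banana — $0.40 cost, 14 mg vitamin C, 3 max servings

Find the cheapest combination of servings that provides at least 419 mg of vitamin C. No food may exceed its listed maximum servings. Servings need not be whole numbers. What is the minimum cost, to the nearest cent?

$4.65

Cost per mg of vitamin C: broccoli $0.0085, kale $0.0124, banana $0.0286, avocado $0.1500.
Take 3 servings of broccoli: +195.0 mg vitamin C for $1.65 (total $1.65, still need 224.0 mg).
Take 2 servings of kale: +210.0 mg vitamin C for $2.60 (total $4.25, still need 14.0 mg).
Take 1 serving of banana: +14.0 mg vitamin C for $0.40 (total $4.65, still need 0.0 mg).
Greedy by cheapest-per-mg is optimal for a single linear constraint, so the minimum cost is $4.65.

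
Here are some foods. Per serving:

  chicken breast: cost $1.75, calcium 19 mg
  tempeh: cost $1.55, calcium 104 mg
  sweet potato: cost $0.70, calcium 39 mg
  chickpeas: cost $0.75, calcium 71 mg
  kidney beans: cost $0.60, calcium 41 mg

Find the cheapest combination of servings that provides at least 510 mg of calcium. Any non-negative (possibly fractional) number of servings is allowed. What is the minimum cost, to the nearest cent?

$5.39

Cost per mg of calcium: chickpeas $0.0106, kidney beans $0.0146, tempeh $0.0149, sweet potato $0.0179, chicken breast $0.0921.
With no serving limits, use only chickpeas: 510 mg / 71 mg = 7.183 servings × $0.75 = $5.39.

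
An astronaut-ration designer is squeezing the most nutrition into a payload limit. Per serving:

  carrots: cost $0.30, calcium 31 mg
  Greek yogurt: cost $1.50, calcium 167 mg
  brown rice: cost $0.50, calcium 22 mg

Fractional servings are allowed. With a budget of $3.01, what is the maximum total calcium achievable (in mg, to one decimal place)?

335.1 mg

Calcium per dollar: Greek yogurt 111.3, carrots 103.3, brown rice 44.
With no serving limits, spend the whole cost allowance on Greek yogurt: $3.01 / $1.50 × 167 mg = 335.1 mg.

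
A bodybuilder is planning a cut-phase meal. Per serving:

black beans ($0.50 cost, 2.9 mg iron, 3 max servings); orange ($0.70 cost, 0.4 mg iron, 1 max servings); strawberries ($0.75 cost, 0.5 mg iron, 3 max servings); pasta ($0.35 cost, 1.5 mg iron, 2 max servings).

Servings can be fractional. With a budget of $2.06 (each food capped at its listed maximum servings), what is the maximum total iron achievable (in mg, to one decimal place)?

11.1 mg

Iron per dollar: black beans 5.8, pasta 4.286, strawberries 0.6667, orange 0.5714.
Take 3 servings of black beans: spends $1.50, +8.7 mg iron (running total 8.7 mg).
Take 1.6 servings of pasta: spends $0.56, +2.4 mg iron (running total 11.1 mg).
Filling greedily by iron-per-dollar is optimal for one linear limit, giving 11.1 mg.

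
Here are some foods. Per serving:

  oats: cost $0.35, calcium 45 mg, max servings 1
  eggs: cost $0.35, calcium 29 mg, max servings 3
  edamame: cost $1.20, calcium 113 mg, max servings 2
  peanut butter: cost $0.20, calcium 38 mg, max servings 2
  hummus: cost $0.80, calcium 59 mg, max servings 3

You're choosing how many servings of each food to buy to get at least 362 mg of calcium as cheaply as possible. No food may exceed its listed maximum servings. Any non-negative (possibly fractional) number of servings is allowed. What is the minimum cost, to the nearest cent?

Cost per mg of calcium: peanut butter $0.0053, oats $0.0078, edamame $0.0106, eggs $0.0121, hummus $0.0136.
Take 2 servings of peanut butter: +76.0 mg calcium for $0.40 (total $0.40, still need 286.0 mg).
Take 1 serving of oats: +45.0 mg calcium for $0.35 (total $0.75, still need 241.0 mg).
Take 2 servings of edamame: +226.0 mg calcium for $2.40 (total $3.15, still need 15.0 mg).
Take 0.5172 servings of eggs: +15.0 mg calcium for $0.18 (total $3.33, still need 0.0 mg).
Filling from the cheapest source first is optimal under one linear minimum: $3.33.

$3.33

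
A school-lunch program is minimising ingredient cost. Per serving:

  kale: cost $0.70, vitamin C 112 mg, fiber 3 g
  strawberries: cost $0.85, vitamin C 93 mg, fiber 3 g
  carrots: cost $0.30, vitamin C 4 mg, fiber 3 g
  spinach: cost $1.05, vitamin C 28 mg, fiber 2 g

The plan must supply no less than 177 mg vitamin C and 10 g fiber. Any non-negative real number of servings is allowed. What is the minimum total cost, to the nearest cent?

This is a tiny linear program; its minimum lies at a vertex of the feasible set. List the vertices and price them.
kale only: max(177/112, 10/3) = 3.333 servings → $2.33.
strawberries only: max(177/93, 10/3) = 3.333 servings → $2.83.
carrots only: max(177/4, 10/3) = 44.25 servings → $13.28.
spinach only: max(177/28, 10/2) = 6.321 servings → $6.64.
kale + strawberries: intersection lies outside the first quadrant.
kale + carrots with both tight: 1.515 servings and 1.818 servings → $1.61.
kale + spinach with both tight: 0.5286 servings and 4.207 servings → $4.79.
strawberries + carrots with both tight: 1.839 servings and 1.494 servings → $2.01.
strawberries + spinach with both tight: 0.7255 servings and 3.912 servings → $4.72.
carrots + spinach: intersection lies outside the first quadrant.
So the least-cost plan costs $1.61.

$1.61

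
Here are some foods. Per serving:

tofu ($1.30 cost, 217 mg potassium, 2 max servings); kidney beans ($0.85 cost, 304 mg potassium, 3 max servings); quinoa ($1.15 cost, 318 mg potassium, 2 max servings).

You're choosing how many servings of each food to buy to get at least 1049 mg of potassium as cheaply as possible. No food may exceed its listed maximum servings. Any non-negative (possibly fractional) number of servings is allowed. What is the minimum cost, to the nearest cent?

Cost per mg of potassium: kidney beans $0.0028, quinoa $0.0036, tofu $0.0060.
Take 3 servings of kidney beans: +912.0 mg potassium for $2.55 (total $2.55, still need 137.0 mg).
Take 0.4308 servings of quinoa: +137.0 mg potassium for $0.50 (total $3.05, still need 0.0 mg).
Filling from the cheapest source first is optimal under one linear minimum: $3.05.

$3.05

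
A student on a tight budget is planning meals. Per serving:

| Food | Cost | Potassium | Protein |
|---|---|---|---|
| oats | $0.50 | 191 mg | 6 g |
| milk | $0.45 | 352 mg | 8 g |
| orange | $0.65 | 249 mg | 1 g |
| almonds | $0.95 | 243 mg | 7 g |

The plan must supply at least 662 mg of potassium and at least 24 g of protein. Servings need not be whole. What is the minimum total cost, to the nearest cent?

An LP optimum is at a vertex; with two nutrient constraints at most two foods are used. Check each candidate.
oats only: max(662/191, 24/6) = 4 servings → $2.00.
milk only: max(662/352, 24/8) = 3 servings → $1.35.
orange only: max(662/249, 24/1) = 24 servings → $15.60.
almonds only: max(662/243, 24/7) = 3.429 servings → $3.26.
oats + milk: intersection lies outside the first quadrant.
oats + orange: intersection lies outside the first quadrant.
oats + almonds: the both-tight solution has a negative serving — not a feasible corner.
milk + orange: the both-tight solution has a negative serving — not a feasible corner.
milk + almonds: the both-tight solution has a negative serving — not a feasible corner.
orange + almonds: intersection lies outside the first quadrant.
So the least-cost plan costs $1.35.

$1.35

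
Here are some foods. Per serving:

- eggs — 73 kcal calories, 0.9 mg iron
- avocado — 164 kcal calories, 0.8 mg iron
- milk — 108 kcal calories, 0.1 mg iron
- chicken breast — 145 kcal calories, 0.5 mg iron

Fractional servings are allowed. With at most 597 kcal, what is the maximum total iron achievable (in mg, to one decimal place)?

7.4 mg

Iron per kcal: eggs 0.01233, avocado 0.004878, chicken breast 0.003448, milk 0.0009259.
With no serving limits, spend the whole calories allowance on eggs: 597 kcal / 73 kcal × 0.9 mg = 7.4 mg.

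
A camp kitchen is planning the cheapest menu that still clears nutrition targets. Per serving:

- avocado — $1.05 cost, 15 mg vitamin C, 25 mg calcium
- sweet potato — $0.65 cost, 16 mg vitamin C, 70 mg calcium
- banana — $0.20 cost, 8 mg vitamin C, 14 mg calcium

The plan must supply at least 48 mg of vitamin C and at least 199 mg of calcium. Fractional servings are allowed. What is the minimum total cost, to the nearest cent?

$1.88

With two linear requirements the optimum uses one or two foods; enumerate the corners.
avocado only: max(48/15, 199/25) = 7.96 servings → $8.36.
sweet potato only: max(48/16, 199/70) = 3 servings → $1.95.
banana only: max(48/8, 199/14) = 14.21 servings → $2.84.
avocado + sweet potato with both tight: 0.2708 servings and 2.746 servings → $2.07.
avocado + banana: intersection lies outside the first quadrant.
sweet potato + banana with both tight: 2.738 servings and 0.5238 servings → $1.88.
So the least-cost plan costs $1.88.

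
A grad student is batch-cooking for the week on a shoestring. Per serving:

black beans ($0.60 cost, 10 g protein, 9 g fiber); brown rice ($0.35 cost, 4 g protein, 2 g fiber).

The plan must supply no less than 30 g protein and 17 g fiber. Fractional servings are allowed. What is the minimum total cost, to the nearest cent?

$1.80

Compare the cost at each extreme point of the feasible region.
black beans only: max(30/10, 17/9) = 3 servings → $1.80.
brown rice only: max(30/4, 17/2) = 8.5 servings → $2.98.
black beans + brown rice with both tight: 0.5 servings and 6.25 servings → $2.49.
Cheapest feasible corner: $1.80.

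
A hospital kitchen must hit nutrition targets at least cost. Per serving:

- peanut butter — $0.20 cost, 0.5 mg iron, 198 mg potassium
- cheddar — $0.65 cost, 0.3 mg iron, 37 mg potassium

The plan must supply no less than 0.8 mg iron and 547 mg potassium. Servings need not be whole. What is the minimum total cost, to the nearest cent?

$0.55

A basic optimal solution has at most two foods positive. Try each food alone and each pair with both targets met exactly.
peanut butter only: max(0.8/0.5, 547/198) = 2.763 servings → $0.55.
cheddar only: max(0.8/0.3, 547/37) = 14.78 servings → $9.61.
peanut butter + cheddar: the both-tight solution has a negative serving — not a feasible corner.
Cheapest feasible corner: $0.55.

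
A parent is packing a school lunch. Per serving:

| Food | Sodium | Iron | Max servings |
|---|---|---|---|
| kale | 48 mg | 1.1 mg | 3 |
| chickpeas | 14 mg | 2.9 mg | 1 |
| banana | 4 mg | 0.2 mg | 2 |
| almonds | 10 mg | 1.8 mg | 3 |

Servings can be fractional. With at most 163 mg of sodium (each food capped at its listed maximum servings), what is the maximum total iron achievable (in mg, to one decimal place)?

Iron per mg sodium: chickpeas 0.2071, almonds 0.18, banana 0.05, kale 0.02292.
Take 1 serving of chickpeas: uses 14 mg sodium, +2.9 mg iron (running total 2.9 mg).
Take 3 servings of almonds: uses 30 mg sodium, +5.4 mg iron (running total 8.3 mg).
Take 2 servings of banana: uses 8 mg sodium, +0.4 mg iron (running total 8.7 mg).
Take 2.312 servings of kale: uses 111 mg sodium, +2.5 mg iron (running total 11.2 mg).
Filling greedily by iron-per-mg sodium is optimal for one linear limit, giving 11.2 mg.

11.2 mg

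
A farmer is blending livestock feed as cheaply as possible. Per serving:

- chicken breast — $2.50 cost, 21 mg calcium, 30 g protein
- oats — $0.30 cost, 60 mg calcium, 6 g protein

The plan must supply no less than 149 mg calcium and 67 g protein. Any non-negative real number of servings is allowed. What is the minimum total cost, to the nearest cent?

Two binding constraints pin down two serving amounts, so the optimal mix uses at most two foods. The candidates are each food alone (scaled to the tighter of calcium/protein) and each pair with both constraints tight.
chicken breast only: max(149/21, 67/30) = 7.095 servings → $17.74.
oats only: max(149/60, 67/6) = 11.17 servings → $3.35.
chicken breast + oats with both tight: 1.867 servings and 1.83 servings → $5.22.
The minimum over all feasible corners is $3.35.

$3.35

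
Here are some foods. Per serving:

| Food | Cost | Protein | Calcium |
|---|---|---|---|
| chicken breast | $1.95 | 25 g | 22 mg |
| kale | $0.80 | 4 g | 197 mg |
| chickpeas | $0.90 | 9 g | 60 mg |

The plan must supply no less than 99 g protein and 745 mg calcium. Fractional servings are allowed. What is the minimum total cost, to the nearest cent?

An LP optimum is at a vertex; with two nutrient constraints at most two foods are used. Check each candidate.
chicken breast only: max(99/25, 745/22) = 33.86 servings → $66.03.
kale only: max(99/4, 745/197) = 24.75 servings → $19.80.
chickpeas only: max(99/9, 745/60) = 12.42 servings → $11.18.
chicken breast + kale with both tight: 3.416 servings and 3.4 servings → $9.38.
chicken breast + chickpeas: the both-tight solution has a negative serving — not a feasible corner.
kale + chickpeas with both tight: 0.499 servings and 10.78 servings → $10.10.
The minimum over all feasible corners is $9.38.

$9.38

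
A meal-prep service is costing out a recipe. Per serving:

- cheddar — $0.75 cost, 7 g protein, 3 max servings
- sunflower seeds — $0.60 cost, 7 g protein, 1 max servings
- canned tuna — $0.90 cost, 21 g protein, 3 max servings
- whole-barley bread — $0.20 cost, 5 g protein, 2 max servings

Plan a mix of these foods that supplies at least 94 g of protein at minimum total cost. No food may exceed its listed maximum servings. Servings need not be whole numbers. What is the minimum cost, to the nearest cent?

Cost per g of protein: whole-barley bread $0.0400, canned tuna $0.0429, sunflower seeds $0.0857, cheddar $0.1071.
Take 2 servings of whole-barley bread: +10.0 g protein for $0.40 (total $0.40, still need 84.0 g).
Take 3 servings of canned tuna: +63.0 g protein for $2.70 (total $3.10, still need 21.0 g).
Take 1 serving of sunflower seeds: +7.0 g protein for $0.60 (total $3.70, still need 14.0 g).
Take 2 servings of cheddar: +14.0 g protein for $1.50 (total $5.20, still need 0.0 g).
Filling from the cheapest source first is optimal under one linear minimum: $5.20.

$5.20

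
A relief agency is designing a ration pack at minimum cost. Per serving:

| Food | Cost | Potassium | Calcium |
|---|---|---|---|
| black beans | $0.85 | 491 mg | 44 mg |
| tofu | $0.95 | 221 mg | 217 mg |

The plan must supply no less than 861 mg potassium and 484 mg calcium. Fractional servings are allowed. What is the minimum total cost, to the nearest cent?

$2.66

For a min-cost LP with two ≥-constraints, a basic feasible solution has at most two positive variables.
black beans only: max(861/491, 484/44) = 11 servings → $9.35.
tofu only: max(861/221, 484/217) = 3.896 servings → $3.70.
black beans + tofu with both tight: 0.8249 servings and 2.063 servings → $2.66.
So the least-cost plan costs $2.66.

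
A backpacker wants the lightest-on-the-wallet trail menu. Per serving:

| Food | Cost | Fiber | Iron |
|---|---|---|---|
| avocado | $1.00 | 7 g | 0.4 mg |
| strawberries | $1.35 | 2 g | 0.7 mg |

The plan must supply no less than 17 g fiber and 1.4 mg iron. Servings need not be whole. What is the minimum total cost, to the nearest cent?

avocado only: max(17/7, 1.4/0.4) = 3.5 servings → $3.50.
strawberries only: max(17/2, 1.4/0.7) = 8.5 servings → $11.47.
avocado + strawberries with both tight: 2.22 servings and 0.7317 servings → $3.21.
The minimum over all feasible corners is $3.21.

$3.21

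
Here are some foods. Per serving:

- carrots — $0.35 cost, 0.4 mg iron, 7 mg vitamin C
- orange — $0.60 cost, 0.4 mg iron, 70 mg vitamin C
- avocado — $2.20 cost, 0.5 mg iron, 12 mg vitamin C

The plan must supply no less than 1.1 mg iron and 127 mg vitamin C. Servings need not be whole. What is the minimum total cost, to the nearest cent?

Compare the cost at each extreme point of the feasible region.
carrots only: max(1.1/0.4, 127/7) = 18.14 servings → $6.35.
orange only: max(1.1/0.4, 127/70) = 2.75 servings → $1.65.
avocado only: max(1.1/0.5, 127/12) = 10.58 servings → $23.28.
carrots + orange with both tight: 1.04 servings and 1.71 servings → $1.39.
carrots + avocado: the both-tight solution has a negative serving — not a feasible corner.
orange + avocado with both tight: 1.666 servings and 0.8675 servings → $2.91.
So the least-cost plan costs $1.39.

$1.39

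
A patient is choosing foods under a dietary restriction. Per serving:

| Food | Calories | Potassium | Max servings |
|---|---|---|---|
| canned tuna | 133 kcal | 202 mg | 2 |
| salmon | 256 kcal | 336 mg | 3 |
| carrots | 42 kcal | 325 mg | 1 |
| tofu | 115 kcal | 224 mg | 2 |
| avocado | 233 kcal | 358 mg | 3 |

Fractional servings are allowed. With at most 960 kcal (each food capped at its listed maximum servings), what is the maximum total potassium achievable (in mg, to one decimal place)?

Potassium per kcal: carrots 7.738, tofu 1.948, avocado 1.536, canned tuna 1.519, salmon 1.312.
Take 1 serving of carrots: uses 42 kcal, +325.0 mg potassium (running total 325.0 mg).
Take 2 servings of tofu: uses 230 kcal, +448.0 mg potassium (running total 773.0 mg).
Take 2.953 servings of avocado: uses 688 kcal, +1057.1 mg potassium (running total 1830.1 mg).
Greedy by best ratio exhausts the calories allowance optimally: 1830.1 mg.

1830.1 mg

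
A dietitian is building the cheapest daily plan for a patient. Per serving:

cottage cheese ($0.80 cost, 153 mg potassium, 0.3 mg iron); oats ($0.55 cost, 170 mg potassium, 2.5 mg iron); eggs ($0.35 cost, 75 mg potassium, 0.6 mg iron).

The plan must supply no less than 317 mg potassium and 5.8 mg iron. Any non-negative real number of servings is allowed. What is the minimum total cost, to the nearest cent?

At the optimum either one food covers both requirements or two foods hit both targets exactly; no other combination can be cheaper.
cottage cheese only: max(317/153, 5.8/0.3) = 19.33 servings → $15.47.
oats only: max(317/170, 5.8/2.5) = 2.32 servings → $1.28.
eggs only: max(317/75, 5.8/0.6) = 9.667 servings → $3.38.
cottage cheese + oats: intersection lies outside the first quadrant.
cottage cheese + eggs: intersection lies outside the first quadrant.
oats + eggs with both targets exact would need a negative amount; discard.
The minimum over all feasible corners is $1.28.

$1.28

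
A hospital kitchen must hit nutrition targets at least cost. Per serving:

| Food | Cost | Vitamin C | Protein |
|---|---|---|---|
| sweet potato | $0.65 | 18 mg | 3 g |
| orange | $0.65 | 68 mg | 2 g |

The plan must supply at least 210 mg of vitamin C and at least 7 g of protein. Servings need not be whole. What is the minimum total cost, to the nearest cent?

This is a tiny linear program; its minimum lies at a vertex of the feasible set. List the vertices and price them.
sweet potato only: max(210/18, 7/3) = 11.67 servings → $7.58.
orange only: max(210/68, 7/2) = 3.5 servings → $2.27.
sweet potato + orange with both tight: 0.3333 servings and 3 servings → $2.17.
The minimum over all feasible corners is $2.17.

$2.17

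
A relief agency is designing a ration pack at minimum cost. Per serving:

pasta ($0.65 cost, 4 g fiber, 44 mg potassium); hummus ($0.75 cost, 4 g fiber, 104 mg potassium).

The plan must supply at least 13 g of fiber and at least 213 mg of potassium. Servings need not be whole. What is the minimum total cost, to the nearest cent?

$2.23

For a min-cost LP with two ≥-constraints, a basic feasible solution has at most two positive variables.
pasta only: max(13/4, 213/44) = 4.841 servings → $3.15.
hummus only: max(13/4, 213/104) = 3.25 servings → $2.44.
pasta + hummus with both tight: 2.083 servings and 1.167 servings → $2.23.
Cheapest feasible corner: $2.23.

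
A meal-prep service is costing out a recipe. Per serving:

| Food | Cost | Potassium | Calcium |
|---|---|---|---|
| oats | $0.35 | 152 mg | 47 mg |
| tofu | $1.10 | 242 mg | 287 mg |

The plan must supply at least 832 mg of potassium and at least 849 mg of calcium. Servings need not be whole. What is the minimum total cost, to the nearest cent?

With two linear requirements the optimum uses one or two foods; enumerate the corners.
oats only: max(832/152, 849/47) = 18.06 servings → $6.32.
tofu only: max(832/242, 849/287) = 3.438 servings → $3.78.
oats + tofu with both tight: 1.033 servings and 2.789 servings → $3.43.
Cheapest feasible corner: $3.43.

$3.43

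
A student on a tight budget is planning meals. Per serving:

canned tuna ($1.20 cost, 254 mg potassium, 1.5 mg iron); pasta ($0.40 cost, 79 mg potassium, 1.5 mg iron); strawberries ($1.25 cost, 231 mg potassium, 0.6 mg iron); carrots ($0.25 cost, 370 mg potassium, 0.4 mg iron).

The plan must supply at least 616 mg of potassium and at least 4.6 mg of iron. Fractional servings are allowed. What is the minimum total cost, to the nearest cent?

$1.38

Two binding constraints pin down two serving amounts, so the optimal mix uses at most two foods. The candidates are each food alone (scaled to the tighter of potassium/iron) and each pair with both constraints tight.
canned tuna only: max(616/254, 4.6/1.5) = 3.067 servings → $3.68.
pasta only: max(616/79, 4.6/1.5) = 7.797 servings → $3.12.
strawberries only: max(616/231, 4.6/0.6) = 7.667 servings → $9.58.
carrots only: max(616/370, 4.6/0.4) = 11.5 servings → $2.88.
canned tuna + pasta with both tight: 2.136 servings and 0.931 servings → $2.94.
canned tuna + strawberries with both targets exact would need a negative amount; discard.
canned tuna + carrots: the both-tight solution has a negative serving — not a feasible corner.
pasta + strawberries with both tight: 2.317 servings and 1.874 servings → $3.27.
pasta + carrots with both tight: 2.781 servings and 1.071 servings → $1.38.
strawberries + carrots: intersection lies outside the first quadrant.
So the least-cost plan costs $1.38.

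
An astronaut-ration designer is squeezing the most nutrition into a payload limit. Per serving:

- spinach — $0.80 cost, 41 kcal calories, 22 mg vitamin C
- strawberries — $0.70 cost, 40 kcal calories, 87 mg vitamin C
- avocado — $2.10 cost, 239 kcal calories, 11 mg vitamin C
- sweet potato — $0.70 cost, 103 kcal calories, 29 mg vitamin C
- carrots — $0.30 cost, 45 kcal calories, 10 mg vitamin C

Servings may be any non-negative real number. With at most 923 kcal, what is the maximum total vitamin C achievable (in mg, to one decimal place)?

2007.5 mg

Vitamin C per kcal: strawberries 2.175, spinach 0.5366, sweet potato 0.2816, carrots 0.2222, avocado 0.04603.
With no serving limits, spend the whole calories allowance on strawberries: 923 kcal / 40 kcal × 87 mg = 2007.5 mg.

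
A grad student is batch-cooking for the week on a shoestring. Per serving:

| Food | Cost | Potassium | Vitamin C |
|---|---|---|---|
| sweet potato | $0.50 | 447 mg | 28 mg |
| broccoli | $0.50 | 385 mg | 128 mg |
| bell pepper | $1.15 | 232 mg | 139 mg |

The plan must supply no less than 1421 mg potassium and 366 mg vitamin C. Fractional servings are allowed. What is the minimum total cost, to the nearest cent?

$1.77

Minimising a linear cost over {potassium ≥ 1421, vitamin C ≥ 366, servings ≥ 0} — the optimum is at a vertex, using one or two foods.
sweet potato only: max(1421/447, 366/28) = 13.07 servings → $6.54.
broccoli only: max(1421/385, 366/128) = 3.691 servings → $1.85.
bell pepper only: max(1421/232, 366/139) = 6.125 servings → $7.04.
sweet potato + broccoli with both tight: 0.8825 servings and 2.666 servings → $1.77.
sweet potato + bell pepper with both tight: 2.024 servings and 2.225 servings → $3.57.
broccoli + bell pepper: intersection lies outside the first quadrant.
Cheapest feasible corner: $1.77.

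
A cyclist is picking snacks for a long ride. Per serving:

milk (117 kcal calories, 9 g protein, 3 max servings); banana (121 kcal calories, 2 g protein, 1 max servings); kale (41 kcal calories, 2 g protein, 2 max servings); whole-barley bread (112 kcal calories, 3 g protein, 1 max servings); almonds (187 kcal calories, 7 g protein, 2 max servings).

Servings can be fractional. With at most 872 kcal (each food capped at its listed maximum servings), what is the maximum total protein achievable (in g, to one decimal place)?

46.7 g

Protein per kcal: milk 0.07692, kale 0.04878, almonds 0.03743, whole-barley bread 0.02679, banana 0.01653.
Take 3 servings of milk: uses 351 kcal, +27.0 g protein (running total 27.0 g).
Take 2 servings of kale: uses 82 kcal, +4.0 g protein (running total 31.0 g).
Take 2 servings of almonds: uses 374 kcal, +14.0 g protein (running total 45.0 g).
Take 0.5804 servings of whole-barley bread: uses 65 kcal, +1.7 g protein (running total 46.7 g).
Greedy by best ratio exhausts the calories allowance optimally: 46.7 g.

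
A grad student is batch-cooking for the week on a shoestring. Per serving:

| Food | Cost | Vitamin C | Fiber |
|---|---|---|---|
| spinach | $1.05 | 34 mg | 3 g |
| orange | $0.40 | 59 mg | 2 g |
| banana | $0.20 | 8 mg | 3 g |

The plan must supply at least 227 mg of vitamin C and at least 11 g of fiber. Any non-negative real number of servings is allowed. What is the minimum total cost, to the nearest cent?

$1.72

Two binding constraints pin down two serving amounts, so the optimal mix uses at most two foods. The candidates are each food alone (scaled to the tighter of vitamin C/fiber) and each pair with both constraints tight.
spinach only: max(227/34, 11/3) = 6.676 servings → $7.01.
orange only: max(227/59, 11/2) = 5.5 servings → $2.20.
banana only: max(227/8, 11/3) = 28.38 servings → $5.67.
spinach + orange with both tight: 1.789 servings and 2.817 servings → $3.01.
spinach + banana: intersection lies outside the first quadrant.
orange + banana with both tight: 3.683 servings and 1.211 servings → $1.72.
Cheapest feasible corner: $1.72.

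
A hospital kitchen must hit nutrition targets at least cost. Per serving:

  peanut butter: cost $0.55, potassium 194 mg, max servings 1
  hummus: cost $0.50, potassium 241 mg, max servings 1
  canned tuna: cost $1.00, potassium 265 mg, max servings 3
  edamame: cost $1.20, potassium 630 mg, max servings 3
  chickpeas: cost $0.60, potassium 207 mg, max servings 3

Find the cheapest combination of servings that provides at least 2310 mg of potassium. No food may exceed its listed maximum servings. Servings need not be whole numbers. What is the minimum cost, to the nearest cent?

Cost per mg of potassium: edamame $0.0019, hummus $0.0021, peanut butter $0.0028, chickpeas $0.0029, canned tuna $0.0038.
Take 3 servings of edamame: +1890.0 mg potassium for $3.60 (total $3.60, still need 420.0 mg).
Take 1 serving of hummus: +241.0 mg potassium for $0.50 (total $4.10, still need 179.0 mg).
Take 0.9227 servings of peanut butter: +179.0 mg potassium for $0.51 (total $4.61, still need 0.0 mg).
Filling from the cheapest source first is optimal under one linear minimum: $4.61.

$4.61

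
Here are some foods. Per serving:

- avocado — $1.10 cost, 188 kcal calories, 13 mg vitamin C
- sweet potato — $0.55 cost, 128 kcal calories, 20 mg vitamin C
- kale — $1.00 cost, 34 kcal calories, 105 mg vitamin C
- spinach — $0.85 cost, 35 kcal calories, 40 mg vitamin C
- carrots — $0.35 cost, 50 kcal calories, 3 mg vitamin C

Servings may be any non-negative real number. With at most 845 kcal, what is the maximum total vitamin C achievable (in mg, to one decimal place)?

Vitamin C per kcal: kale 3.088, spinach 1.143, sweet potato 0.1562, avocado 0.06915, carrots 0.06.
With no serving limits, spend the whole calories allowance on kale: 845 kcal / 34 kcal × 105 mg = 2609.6 mg.

2609.6 mg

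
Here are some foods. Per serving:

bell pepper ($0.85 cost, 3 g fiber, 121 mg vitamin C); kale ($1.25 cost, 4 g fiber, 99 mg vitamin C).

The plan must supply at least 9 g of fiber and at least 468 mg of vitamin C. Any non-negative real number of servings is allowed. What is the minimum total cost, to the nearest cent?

A basic optimal solution has at most two foods positive. Try each food alone and each pair with both targets met exactly.
bell pepper only: max(9/3, 468/121) = 3.868 servings → $3.29.
kale only: max(9/4, 468/99) = 4.727 servings → $5.91.
bell pepper + kale with both targets exact would need a negative amount; discard.
Cheapest feasible corner: $3.29.

$3.29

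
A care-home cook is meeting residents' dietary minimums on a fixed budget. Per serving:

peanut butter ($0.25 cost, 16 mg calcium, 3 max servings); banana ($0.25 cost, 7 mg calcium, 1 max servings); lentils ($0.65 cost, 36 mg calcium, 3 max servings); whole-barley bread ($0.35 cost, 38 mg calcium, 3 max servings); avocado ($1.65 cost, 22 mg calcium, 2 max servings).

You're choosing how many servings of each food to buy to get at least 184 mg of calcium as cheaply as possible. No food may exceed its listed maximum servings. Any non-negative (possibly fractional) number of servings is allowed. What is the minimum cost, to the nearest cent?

$2.20

Cost per mg of calcium: whole-barley bread $0.0092, peanut butter $0.0156, lentils $0.0181, banana $0.0357, avocado $0.0750.
Take 3 servings of whole-barley bread: +114.0 mg calcium for $1.05 (total $1.05, still need 70.0 mg).
Take 3 servings of peanut butter: +48.0 mg calcium for $0.75 (total $1.80, still need 22.0 mg).
Take 0.6111 servings of lentils: +22.0 mg calcium for $0.40 (total $2.20, still need 0.0 mg).
Filling from the cheapest source first is optimal under one linear minimum: $2.20.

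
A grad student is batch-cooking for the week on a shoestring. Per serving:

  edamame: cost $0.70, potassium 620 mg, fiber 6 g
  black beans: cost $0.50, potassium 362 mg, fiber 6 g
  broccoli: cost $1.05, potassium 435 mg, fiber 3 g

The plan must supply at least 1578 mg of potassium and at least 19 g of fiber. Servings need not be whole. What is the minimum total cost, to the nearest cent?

This is a tiny linear program; its minimum lies at a vertex of the feasible set. List the vertices and price them.
edamame only: max(1578/620, 19/6) = 3.167 servings → $2.22.
black beans only: max(1578/362, 19/6) = 4.359 servings → $2.18.
broccoli only: max(1578/435, 19/3) = 6.333 servings → $6.65.
edamame + black beans with both tight: 1.673 servings and 1.494 servings → $1.92.
edamame + broccoli: the both-tight solution has a negative serving — not a feasible corner.
black beans + broccoli with both tight: 2.317 servings and 1.699 servings → $2.94.
Cheapest feasible corner: $1.92.

$1.92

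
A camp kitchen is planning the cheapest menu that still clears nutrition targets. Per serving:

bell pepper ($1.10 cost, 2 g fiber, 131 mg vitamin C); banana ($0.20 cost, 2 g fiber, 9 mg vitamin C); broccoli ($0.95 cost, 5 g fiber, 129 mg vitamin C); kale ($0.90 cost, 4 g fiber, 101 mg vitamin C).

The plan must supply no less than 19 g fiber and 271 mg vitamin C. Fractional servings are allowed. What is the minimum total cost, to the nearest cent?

$2.68

Two binding constraints pin down two serving amounts, so the optimal mix uses at most two foods. The candidates are each food alone (scaled to the tighter of fiber/vitamin C) and each pair with both constraints tight.
bell pepper only: max(19/2, 271/131) = 9.5 servings → $10.45.
banana only: max(19/2, 271/9) = 30.11 servings → $6.02.
broccoli only: max(19/5, 271/129) = 3.8 servings → $3.61.
kale only: max(19/4, 271/101) = 4.75 servings → $4.28.
bell pepper + banana with both tight: 1.52 servings and 7.98 servings → $3.27.
bell pepper + broccoli: intersection lies outside the first quadrant.
bell pepper + kale: the both-tight solution has a negative serving — not a feasible corner.
banana + broccoli with both tight: 5.146 servings and 1.742 servings → $2.68.
banana + kale with both tight: 5.03 servings and 2.235 servings → $3.02.
broccoli + kale: intersection lies outside the first quadrant.
The minimum over all feasible corners is $2.68.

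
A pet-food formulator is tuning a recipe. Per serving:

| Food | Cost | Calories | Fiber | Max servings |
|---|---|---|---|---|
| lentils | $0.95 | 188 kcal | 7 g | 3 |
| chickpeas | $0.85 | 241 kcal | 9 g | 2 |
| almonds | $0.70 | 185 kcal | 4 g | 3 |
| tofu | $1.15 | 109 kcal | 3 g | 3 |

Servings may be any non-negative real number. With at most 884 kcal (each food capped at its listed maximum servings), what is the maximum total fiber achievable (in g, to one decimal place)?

33.0 g

Fiber per kcal: chickpeas 0.03734, lentils 0.03723, tofu 0.02752, almonds 0.02162.
Take 2 servings of chickpeas: uses 482 kcal, +18.0 g fiber (running total 18.0 g).
Take 2.138 servings of lentils: uses 402 kcal, +15.0 g fiber (running total 33.0 g).
Filling greedily by fiber-per-kcal is optimal for one linear limit, giving 33.0 g.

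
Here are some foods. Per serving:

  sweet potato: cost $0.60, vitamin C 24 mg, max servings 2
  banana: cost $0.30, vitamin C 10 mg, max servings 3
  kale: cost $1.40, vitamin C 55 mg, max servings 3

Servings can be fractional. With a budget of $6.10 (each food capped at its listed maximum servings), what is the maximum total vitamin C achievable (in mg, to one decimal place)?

Vitamin C per dollar: sweet potato 40, kale 39.29, banana 33.33.
Take 2 servings of sweet potato: spends $1.20, +48.0 mg vitamin C (running total 48.0 mg).
Take 3 servings of kale: spends $4.20, +165.0 mg vitamin C (running total 213.0 mg).
Take 2.333 servings of banana: spends $0.70, +23.3 mg vitamin C (running total 236.3 mg).
Greedy by best ratio exhausts the cost allowance optimally: 236.3 mg.

236.3 mg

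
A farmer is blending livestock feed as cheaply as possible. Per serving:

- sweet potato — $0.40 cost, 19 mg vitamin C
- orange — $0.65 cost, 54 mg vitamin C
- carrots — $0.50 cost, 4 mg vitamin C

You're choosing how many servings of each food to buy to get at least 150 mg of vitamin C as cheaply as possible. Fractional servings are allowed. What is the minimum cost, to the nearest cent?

$1.81

Cost per mg of vitamin C: orange $0.0120, sweet potato $0.0211, carrots $0.1250.
With no serving limits, use only orange: 150 mg / 54 mg = 2.778 servings × $0.65 = $1.81.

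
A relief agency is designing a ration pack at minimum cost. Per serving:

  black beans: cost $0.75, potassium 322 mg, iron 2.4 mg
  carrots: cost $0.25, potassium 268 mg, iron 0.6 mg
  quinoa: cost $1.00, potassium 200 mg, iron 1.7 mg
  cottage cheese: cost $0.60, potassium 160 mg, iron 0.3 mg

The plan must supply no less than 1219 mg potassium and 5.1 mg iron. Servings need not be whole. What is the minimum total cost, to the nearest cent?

With two linear requirements the optimum uses one or two foods; enumerate the corners.
black beans only: max(1219/322, 5.1/2.4) = 3.786 servings → $2.84.
carrots only: max(1219/268, 5.1/0.6) = 8.5 servings → $2.12.
quinoa only: max(1219/200, 5.1/1.7) = 6.095 servings → $6.09.
cottage cheese only: max(1219/160, 5.1/0.3) = 17 servings → $10.20.
black beans + carrots with both tight: 1.412 servings and 2.852 servings → $1.77.
black beans + quinoa: intersection lies outside the first quadrant.
black beans + cottage cheese with both tight: 1.567 servings and 4.466 servings → $3.85.
carrots + quinoa with both tight: 3.136 servings and 1.893 servings → $2.68.
carrots + cottage cheese: intersection lies outside the first quadrant.
quinoa + cottage cheese with both tight: 2.124 servings and 4.964 servings → $5.10.
Cheapest feasible corner: $1.77.

$1.77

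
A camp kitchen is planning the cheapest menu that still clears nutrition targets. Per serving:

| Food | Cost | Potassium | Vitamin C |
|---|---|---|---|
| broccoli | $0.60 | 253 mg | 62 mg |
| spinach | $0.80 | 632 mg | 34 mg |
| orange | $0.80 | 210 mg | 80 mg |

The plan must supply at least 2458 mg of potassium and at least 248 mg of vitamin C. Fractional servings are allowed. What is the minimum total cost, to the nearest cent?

broccoli only: max(2458/253, 248/62) = 9.715 servings → $5.83.
spinach only: max(2458/632, 248/34) = 7.294 servings → $5.84.
orange only: max(2458/210, 248/80) = 11.7 servings → $9.36.
broccoli + spinach with both tight: 2.392 servings and 2.932 servings → $3.78.
broccoli + orange: intersection lies outside the first quadrant.
spinach + orange with both tight: 3.329 servings and 1.685 servings → $4.01.
The minimum over all feasible corners is $3.78.

$3.78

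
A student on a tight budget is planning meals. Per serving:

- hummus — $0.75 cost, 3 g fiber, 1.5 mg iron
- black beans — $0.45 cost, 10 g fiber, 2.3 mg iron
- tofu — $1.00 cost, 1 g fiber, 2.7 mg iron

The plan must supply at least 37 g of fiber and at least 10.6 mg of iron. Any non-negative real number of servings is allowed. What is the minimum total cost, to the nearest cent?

$2.07

This is a tiny linear program; its minimum lies at a vertex of the feasible set. List the vertices and price them.
hummus only: max(37/3, 10.6/1.5) = 12.33 servings → $9.25.
black beans only: max(37/10, 10.6/2.3) = 4.609 servings → $2.07.
tofu only: max(37/1, 10.6/2.7) = 37 servings → $37.00.
hummus + black beans with both tight: 2.58 servings and 2.926 servings → $3.25.
hummus + tofu: intersection lies outside the first quadrant.
black beans + tofu with both tight: 3.615 servings and 0.8462 servings → $2.47.
The minimum over all feasible corners is $2.07.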